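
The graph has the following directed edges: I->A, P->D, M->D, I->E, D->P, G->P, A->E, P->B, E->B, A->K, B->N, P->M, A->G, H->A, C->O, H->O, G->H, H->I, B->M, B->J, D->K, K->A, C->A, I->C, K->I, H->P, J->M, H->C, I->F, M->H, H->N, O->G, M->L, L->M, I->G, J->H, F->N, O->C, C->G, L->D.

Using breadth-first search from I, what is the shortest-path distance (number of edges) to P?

2

Level 0: I
Level 1: A, C, E, F, G
Level 2: B, H, K, N, O, P
Level 3: D, J, M
Level 4: L
P first appears at level 2.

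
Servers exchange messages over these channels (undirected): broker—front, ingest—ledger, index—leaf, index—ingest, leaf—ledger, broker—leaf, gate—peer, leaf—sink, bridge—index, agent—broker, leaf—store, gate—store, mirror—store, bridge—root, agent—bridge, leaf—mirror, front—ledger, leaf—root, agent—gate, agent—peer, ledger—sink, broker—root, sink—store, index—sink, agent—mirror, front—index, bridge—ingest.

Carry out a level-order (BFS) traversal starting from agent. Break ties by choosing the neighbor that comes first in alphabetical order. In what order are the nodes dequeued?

agent → bridge → broker → gate → mirror → peer → index → ingest → root → front → leaf → store → sink → ledger

Visit agent; enqueue bridge, broker, gate, mirror, peer → queue [bridge, broker, gate, mirror, peer]
Visit bridge; enqueue index, ingest, root → queue [broker, gate, mirror, peer, index, ingest, root]
Visit broker; enqueue front, leaf → queue [gate, mirror, peer, index, ingest, root, front, leaf]
Visit gate; enqueue store → queue [mirror, peer, index, ingest, root, front, leaf, store]
Visit mirror → queue [peer, index, ingest, root, front, leaf, store]
Visit peer → queue [index, ingest, root, front, leaf, store]
Visit index; enqueue sink → queue [ingest, root, front, leaf, store, sink]
Visit ingest; enqueue ledger → queue [root, front, leaf, store, sink, ledger]
Visit root → queue [front, leaf, store, sink, ledger]
Visit front → queue [leaf, store, sink, ledger]
Visit leaf → queue [store, sink, ledger]
Visit store → queue [sink, ledger]
Visit sink → queue [ledger]
Visit ledger → queue []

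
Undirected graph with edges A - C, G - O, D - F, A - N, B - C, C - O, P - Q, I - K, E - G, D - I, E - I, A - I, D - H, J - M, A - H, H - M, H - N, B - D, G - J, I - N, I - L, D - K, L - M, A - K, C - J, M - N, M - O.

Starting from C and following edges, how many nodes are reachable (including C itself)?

BFS from C visits: C, A, B, J, O, H, I, K, N, D, G, M, E, L, F
Reachable nodes: 15 of 17 total.

15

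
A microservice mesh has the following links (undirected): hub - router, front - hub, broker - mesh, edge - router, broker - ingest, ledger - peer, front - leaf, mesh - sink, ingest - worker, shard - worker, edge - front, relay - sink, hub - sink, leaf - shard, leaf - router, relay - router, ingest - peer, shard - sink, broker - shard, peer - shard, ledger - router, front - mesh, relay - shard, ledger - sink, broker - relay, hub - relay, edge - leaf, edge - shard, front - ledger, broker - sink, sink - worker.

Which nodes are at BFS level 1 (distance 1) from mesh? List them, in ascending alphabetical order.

Level 0: mesh
Level 1: broker, front, sink
Level 2: edge, hub, ingest, leaf, ledger, relay, shard, worker
Level 3: peer, router

broker, front, sink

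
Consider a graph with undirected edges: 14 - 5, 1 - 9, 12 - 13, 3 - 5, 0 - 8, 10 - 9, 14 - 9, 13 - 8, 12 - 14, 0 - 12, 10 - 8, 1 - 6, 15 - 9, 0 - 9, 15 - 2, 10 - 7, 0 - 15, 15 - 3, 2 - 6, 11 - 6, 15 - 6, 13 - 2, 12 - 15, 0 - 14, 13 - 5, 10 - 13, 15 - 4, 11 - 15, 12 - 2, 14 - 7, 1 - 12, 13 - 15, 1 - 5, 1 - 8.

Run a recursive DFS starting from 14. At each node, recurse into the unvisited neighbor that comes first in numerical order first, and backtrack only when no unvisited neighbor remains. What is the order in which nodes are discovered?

14, 0, 8, 1, 5, 3, 15, 2, 6, 11, 12, 13, 10, 7, 9, 4

Visit 14
14 → 0
0 → 8
8 → 1
1 → 5
5 → 3
3 → 15
15 → 2
2 → 6
6 → 11
2 → 12
12 → 13
13 → 10
10 → 7
10 → 9
15 → 4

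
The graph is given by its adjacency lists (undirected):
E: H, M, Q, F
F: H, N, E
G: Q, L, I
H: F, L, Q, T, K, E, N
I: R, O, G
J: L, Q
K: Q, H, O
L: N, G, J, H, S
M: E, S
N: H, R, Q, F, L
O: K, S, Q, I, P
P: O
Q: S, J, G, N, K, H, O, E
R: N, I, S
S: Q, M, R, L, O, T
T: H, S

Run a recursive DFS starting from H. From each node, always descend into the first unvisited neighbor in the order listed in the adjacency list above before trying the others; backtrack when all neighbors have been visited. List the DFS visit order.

H, F, N, R, I, O, K, Q, S, M, E, L, G, J, T, P

Visit H
H → F
F → N
N → R
R → I
I → O
O → K
K → Q
Q → S
S → M
M → E
S → L
L → G
L → J
S → T
O → P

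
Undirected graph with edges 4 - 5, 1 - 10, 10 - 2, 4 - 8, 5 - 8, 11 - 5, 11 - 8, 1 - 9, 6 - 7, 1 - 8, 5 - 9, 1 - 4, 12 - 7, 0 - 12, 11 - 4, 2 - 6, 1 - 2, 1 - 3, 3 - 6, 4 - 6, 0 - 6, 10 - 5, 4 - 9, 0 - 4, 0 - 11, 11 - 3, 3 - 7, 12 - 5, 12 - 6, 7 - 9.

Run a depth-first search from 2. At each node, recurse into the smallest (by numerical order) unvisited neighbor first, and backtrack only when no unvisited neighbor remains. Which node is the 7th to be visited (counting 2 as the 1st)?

Visit 2
2 → 1
1 → 3
3 → 6
6 → 0
0 → 4
4 → 5
5 → 8
8 → 11
5 → 9
9 → 7
7 → 12
5 → 10

Visit order: 2, 1, 3, 6, 0, 4, 5, 8, 11, 9, 7, 12, 10

5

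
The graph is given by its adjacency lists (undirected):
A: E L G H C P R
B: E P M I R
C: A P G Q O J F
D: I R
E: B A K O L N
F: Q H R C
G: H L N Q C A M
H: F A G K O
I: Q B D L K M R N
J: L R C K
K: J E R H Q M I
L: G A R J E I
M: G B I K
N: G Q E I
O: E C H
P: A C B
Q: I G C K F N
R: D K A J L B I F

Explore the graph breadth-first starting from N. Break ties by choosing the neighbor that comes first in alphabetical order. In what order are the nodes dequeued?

Visit N; enqueue E, G, I, Q → queue [E, G, I, Q]
Visit E; enqueue A, B, K, L, O → queue [G, I, Q, A, B, K, L, O]
Visit G; enqueue C, H, M → queue [I, Q, A, B, K, L, O, C, H, M]
Visit I; enqueue D, R → queue [Q, A, B, K, L, O, C, H, M, D, R]
Visit Q; enqueue F → queue [A, B, K, L, O, C, H, M, D, R, F]
Visit A; enqueue P → queue [B, K, L, O, C, H, M, D, R, F, P]
Visit B → queue [K, L, O, C, H, M, D, R, F, P]
Visit K; enqueue J → queue [L, O, C, H, M, D, R, F, P, J]
Visit L → queue [O, C, H, M, D, R, F, P, J]
Visit O → queue [C, H, M, D, R, F, P, J]
Visit C → queue [H, M, D, R, F, P, J]
Visit H → queue [M, D, R, F, P, J]
Visit M → queue [D, R, F, P, J]
Visit D → queue [R, F, P, J]
Visit R → queue [F, P, J]
Visit F → queue [P, J]
Visit P → queue [J]
Visit J → queue []

N -> E -> G -> I -> Q -> A -> B -> K -> L -> O -> C -> H -> M -> D -> R -> F -> P -> J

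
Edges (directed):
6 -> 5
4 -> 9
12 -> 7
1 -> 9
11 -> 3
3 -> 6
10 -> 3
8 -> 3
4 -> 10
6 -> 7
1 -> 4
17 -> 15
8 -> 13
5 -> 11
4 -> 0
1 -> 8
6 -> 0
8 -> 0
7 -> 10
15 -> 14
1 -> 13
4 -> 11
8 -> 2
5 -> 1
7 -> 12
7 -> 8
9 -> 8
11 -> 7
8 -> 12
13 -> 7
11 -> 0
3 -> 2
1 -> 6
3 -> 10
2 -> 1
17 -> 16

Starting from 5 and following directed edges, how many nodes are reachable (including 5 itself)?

BFS from 5 visits: 5, 11, 1, 7, 3, 0, 13, 9, 8, 6, 4, 12, 10, 2
Reachable nodes: 14 of 18 total.

14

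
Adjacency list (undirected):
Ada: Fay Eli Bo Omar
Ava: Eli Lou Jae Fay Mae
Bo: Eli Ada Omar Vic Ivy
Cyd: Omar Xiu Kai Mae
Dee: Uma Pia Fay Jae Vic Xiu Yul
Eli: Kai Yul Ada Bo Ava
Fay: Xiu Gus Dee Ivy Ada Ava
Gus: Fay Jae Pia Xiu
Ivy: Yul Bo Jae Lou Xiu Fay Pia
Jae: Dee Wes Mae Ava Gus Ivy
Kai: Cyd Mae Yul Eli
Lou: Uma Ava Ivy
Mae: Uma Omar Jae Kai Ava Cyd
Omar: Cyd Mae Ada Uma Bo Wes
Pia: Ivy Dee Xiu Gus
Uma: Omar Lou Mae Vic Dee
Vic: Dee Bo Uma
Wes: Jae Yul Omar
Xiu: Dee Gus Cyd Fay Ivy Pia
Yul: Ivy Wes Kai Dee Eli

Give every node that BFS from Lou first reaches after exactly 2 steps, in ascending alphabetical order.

Level 0: Lou
Level 1: Ava, Ivy, Uma
Level 2: Bo, Dee, Eli, Fay, Jae, Mae, Omar, Pia, Vic, Xiu, Yul
Level 3: Ada, Cyd, Gus, Kai, Wes

Bo, Dee, Eli, Fay, Jae, Mae, Omar, Pia, Vic, Xiu, Yul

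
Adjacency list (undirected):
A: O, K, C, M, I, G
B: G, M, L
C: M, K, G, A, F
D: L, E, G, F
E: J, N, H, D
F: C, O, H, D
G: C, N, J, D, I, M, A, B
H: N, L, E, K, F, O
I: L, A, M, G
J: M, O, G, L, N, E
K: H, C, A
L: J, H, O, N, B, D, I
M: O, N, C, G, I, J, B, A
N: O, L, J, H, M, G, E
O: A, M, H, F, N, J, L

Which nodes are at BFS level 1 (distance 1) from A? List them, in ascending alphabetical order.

Level 0: A
Level 1: C, G, I, K, M, O
Level 2: B, D, F, H, J, L, N
Level 3: E

C, G, I, K, M, O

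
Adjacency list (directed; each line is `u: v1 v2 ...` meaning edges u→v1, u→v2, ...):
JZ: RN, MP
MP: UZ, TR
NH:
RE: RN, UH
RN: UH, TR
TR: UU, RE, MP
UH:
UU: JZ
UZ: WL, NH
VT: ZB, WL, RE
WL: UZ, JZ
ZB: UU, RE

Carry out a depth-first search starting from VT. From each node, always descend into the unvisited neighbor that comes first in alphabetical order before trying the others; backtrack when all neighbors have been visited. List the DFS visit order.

Visit VT
VT → RE
RE → RN
RN → TR
TR → MP
MP → UZ
UZ → NH
UZ → WL
WL → JZ
TR → UU
RN → UH
VT → ZB

VT, RE, RN, TR, MP, UZ, NH, WL, JZ, UU, UH, ZB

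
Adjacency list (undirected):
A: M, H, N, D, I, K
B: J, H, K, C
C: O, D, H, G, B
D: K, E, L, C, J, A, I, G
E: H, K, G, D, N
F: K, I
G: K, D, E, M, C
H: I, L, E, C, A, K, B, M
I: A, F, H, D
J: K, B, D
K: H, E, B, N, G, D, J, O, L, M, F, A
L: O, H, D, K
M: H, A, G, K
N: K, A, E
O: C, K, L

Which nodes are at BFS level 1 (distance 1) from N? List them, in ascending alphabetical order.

A, E, K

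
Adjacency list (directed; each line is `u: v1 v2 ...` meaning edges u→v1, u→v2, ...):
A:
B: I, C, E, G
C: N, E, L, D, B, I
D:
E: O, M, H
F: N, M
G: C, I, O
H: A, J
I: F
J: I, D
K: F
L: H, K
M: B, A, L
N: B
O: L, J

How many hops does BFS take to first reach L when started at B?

2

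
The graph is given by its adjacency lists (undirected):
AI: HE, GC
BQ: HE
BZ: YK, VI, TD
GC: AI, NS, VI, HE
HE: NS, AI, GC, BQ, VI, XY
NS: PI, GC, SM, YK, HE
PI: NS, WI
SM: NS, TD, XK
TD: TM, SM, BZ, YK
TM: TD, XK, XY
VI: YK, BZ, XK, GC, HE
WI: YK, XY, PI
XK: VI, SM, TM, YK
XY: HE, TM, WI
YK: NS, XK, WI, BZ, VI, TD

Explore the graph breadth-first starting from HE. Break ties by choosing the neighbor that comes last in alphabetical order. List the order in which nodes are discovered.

Visit HE; enqueue XY, VI, NS, GC, BQ, AI → queue [XY, VI, NS, GC, BQ, AI]
Visit XY; enqueue WI, TM → queue [VI, NS, GC, BQ, AI, WI, TM]
Visit VI; enqueue YK, XK, BZ → queue [NS, GC, BQ, AI, WI, TM, YK, XK, BZ]
Visit NS; enqueue SM, PI → queue [GC, BQ, AI, WI, TM, YK, XK, BZ, SM, PI]
Visit GC → queue [BQ, AI, WI, TM, YK, XK, BZ, SM, PI]
Visit BQ → queue [AI, WI, TM, YK, XK, BZ, SM, PI]
Visit AI → queue [WI, TM, YK, XK, BZ, SM, PI]
Visit WI → queue [TM, YK, XK, BZ, SM, PI]
Visit TM; enqueue TD → queue [YK, XK, BZ, SM, PI, TD]
Visit YK → queue [XK, BZ, SM, PI, TD]
Visit XK → queue [BZ, SM, PI, TD]
Visit BZ → queue [SM, PI, TD]
Visit SM → queue [PI, TD]
Visit PI → queue [TD]
Visit TD → queue []

HE, XY, VI, NS, GC, BQ, AI, WI, TM, YK, XK, BZ, SM, PI, TD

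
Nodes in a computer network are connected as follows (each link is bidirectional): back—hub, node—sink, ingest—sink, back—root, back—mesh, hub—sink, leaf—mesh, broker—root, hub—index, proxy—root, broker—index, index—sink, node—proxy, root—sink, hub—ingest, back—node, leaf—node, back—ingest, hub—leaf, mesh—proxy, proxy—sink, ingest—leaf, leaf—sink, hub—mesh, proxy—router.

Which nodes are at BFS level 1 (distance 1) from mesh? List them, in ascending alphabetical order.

back, hub, leaf, proxy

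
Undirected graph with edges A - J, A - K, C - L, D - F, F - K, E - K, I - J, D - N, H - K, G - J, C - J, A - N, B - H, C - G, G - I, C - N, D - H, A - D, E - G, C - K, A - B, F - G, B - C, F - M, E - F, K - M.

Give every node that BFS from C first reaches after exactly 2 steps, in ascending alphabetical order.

Level 0: C
Level 1: B, G, J, K, L, N
Level 2: A, D, E, F, H, I, M

A, D, E, F, H, I, M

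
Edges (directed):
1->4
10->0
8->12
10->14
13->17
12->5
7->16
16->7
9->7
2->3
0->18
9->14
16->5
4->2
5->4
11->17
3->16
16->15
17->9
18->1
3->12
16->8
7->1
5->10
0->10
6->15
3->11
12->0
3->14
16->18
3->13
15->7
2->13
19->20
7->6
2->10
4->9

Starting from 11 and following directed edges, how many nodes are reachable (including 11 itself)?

BFS from 11 visits: 11, 17, 9, 7, 14, 1, 6, 16, 4, 15, 5, 8, 18, 2, 10, 12, 3, 13, 0
Reachable nodes: 19 of 21 total.

19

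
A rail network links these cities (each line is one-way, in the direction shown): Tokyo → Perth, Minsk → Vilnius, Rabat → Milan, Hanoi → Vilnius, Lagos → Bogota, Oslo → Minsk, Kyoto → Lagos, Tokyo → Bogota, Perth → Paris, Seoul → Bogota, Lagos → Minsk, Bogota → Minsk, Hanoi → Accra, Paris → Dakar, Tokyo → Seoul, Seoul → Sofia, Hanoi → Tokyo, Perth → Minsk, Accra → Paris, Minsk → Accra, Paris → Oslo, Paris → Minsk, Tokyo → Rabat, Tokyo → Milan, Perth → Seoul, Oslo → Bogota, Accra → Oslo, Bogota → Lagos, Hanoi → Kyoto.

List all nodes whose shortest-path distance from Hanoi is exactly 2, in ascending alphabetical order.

Bogota, Lagos, Milan, Oslo, Paris, Perth, Rabat, Seoul

Level 0: Hanoi
Level 1: Accra, Kyoto, Tokyo, Vilnius
Level 2: Bogota, Lagos, Milan, Oslo, Paris, Perth, Rabat, Seoul
Level 3: Dakar, Minsk, Sofia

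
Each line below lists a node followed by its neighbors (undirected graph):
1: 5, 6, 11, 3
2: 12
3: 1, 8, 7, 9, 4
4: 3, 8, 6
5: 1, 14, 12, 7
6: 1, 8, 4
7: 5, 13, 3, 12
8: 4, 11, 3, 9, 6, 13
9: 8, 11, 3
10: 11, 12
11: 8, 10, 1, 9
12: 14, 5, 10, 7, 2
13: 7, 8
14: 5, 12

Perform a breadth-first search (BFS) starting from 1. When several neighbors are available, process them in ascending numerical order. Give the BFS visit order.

Visit 1; enqueue 3, 5, 6, 11 → queue [3, 5, 6, 11]
Visit 3; enqueue 4, 7, 8, 9 → queue [5, 6, 11, 4, 7, 8, 9]
Visit 5; enqueue 12, 14 → queue [6, 11, 4, 7, 8, 9, 12, 14]
Visit 6 → queue [11, 4, 7, 8, 9, 12, 14]
Visit 11; enqueue 10 → queue [4, 7, 8, 9, 12, 14, 10]
Visit 4 → queue [7, 8, 9, 12, 14, 10]
Visit 7; enqueue 13 → queue [8, 9, 12, 14, 10, 13]
Visit 8 → queue [9, 12, 14, 10, 13]
Visit 9 → queue [12, 14, 10, 13]
Visit 12; enqueue 2 → queue [14, 10, 13, 2]
Visit 14 → queue [10, 13, 2]
Visit 10 → queue [13, 2]
Visit 13 → queue [2]
Visit 2 → queue []

1 → 3 → 5 → 6 → 11 → 4 → 7 → 8 → 9 → 12 → 14 → 10 → 13 → 2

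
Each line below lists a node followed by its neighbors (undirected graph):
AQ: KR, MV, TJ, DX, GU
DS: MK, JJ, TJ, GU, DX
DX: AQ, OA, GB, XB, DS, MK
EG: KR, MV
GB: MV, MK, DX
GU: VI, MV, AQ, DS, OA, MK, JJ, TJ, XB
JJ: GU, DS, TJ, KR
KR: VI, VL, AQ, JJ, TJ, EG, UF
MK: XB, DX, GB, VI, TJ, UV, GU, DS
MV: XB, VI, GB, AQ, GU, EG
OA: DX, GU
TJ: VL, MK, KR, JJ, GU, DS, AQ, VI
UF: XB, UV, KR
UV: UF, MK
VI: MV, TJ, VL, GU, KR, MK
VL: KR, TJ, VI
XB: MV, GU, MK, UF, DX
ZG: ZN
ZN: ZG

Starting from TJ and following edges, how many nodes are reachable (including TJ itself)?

17

BFS from TJ visits: TJ, VL, MK, KR, JJ, GU, DS, AQ, VI, XB, DX, GB, UV, EG, UF, MV, OA
Reachable nodes: 17 of 19 total.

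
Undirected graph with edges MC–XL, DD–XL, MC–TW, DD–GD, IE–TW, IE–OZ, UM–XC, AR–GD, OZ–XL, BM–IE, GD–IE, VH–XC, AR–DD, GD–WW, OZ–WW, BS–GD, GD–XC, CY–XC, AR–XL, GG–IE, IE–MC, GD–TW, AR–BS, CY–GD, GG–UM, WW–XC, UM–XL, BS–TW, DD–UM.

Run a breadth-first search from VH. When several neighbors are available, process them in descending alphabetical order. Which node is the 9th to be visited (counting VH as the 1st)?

GG

Visit VH; enqueue XC → queue [XC]
Visit XC; enqueue WW, UM, GD, CY → queue [WW, UM, GD, CY]
Visit WW; enqueue OZ → queue [UM, GD, CY, OZ]
Visit UM; enqueue XL, GG, DD → queue [GD, CY, OZ, XL, GG, DD]
Visit GD; enqueue TW, IE, BS, AR → queue [CY, OZ, XL, GG, DD, TW, IE, BS, AR]
Visit CY → queue [OZ, XL, GG, DD, TW, IE, BS, AR]
Visit OZ → queue [XL, GG, DD, TW, IE, BS, AR]
Visit XL; enqueue MC → queue [GG, DD, TW, IE, BS, AR, MC]
Visit GG → queue [DD, TW, IE, BS, AR, MC]
Visit DD → queue [TW, IE, BS, AR, MC]
Visit TW → queue [IE, BS, AR, MC]
Visit IE; enqueue BM → queue [BS, AR, MC, BM]
Visit BS → queue [AR, MC, BM]
Visit AR → queue [MC, BM]
Visit MC → queue [BM]
Visit BM → queue []

Visit order: VH, XC, WW, UM, GD, CY, OZ, XL, GG, DD, TW, IE, BS, AR, MC, BM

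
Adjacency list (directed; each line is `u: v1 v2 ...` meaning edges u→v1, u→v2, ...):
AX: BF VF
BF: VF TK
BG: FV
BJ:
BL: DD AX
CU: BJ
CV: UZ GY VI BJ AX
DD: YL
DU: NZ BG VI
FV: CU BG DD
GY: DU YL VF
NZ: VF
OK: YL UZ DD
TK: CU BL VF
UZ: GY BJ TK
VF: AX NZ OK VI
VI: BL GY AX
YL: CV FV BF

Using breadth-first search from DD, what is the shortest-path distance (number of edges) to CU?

Level 0: DD
Level 1: YL
Level 2: BF, CV, FV
Level 3: AX, BG, BJ, CU, GY, TK, UZ, VF, VI
Level 4: BL, DU, NZ, OK
CU first appears at level 3.

3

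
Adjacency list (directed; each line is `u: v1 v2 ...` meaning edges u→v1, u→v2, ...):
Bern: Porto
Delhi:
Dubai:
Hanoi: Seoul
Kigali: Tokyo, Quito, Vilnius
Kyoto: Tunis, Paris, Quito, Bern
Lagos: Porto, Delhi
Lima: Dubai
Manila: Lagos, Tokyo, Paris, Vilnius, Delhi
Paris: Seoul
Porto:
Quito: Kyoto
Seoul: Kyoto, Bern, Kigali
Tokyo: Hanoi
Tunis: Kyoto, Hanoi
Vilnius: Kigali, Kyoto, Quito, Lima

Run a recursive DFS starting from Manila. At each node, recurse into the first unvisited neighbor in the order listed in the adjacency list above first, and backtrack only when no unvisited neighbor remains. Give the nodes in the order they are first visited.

Visit Manila
Manila → Lagos
Lagos → Porto
Lagos → Delhi
Manila → Tokyo
Tokyo → Hanoi
Hanoi → Seoul
Seoul → Kyoto
Kyoto → Tunis
Kyoto → Paris
Kyoto → Quito
Kyoto → Bern
Seoul → Kigali
Kigali → Vilnius
Vilnius → Lima
Lima → Dubai

Manila, Lagos, Porto, Delhi, Tokyo, Hanoi, Seoul, Kyoto, Tunis, Paris, Quito, Bern, Kigali, Vilnius, Lima, Dubai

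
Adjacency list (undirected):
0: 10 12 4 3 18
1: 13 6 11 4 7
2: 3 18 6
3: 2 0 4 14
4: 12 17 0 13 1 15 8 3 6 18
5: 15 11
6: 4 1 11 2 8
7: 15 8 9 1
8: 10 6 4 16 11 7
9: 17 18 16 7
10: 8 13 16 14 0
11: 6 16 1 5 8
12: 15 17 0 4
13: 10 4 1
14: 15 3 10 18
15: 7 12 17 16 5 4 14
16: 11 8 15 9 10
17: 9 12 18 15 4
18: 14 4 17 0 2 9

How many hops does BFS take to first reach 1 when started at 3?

Level 0: 3
Level 1: 0, 2, 4, 14
Level 2: 1, 6, 8, 10, 12, 13, 15, 17, 18
Level 3: 5, 7, 9, 11, 16
1 first appears at level 2.

2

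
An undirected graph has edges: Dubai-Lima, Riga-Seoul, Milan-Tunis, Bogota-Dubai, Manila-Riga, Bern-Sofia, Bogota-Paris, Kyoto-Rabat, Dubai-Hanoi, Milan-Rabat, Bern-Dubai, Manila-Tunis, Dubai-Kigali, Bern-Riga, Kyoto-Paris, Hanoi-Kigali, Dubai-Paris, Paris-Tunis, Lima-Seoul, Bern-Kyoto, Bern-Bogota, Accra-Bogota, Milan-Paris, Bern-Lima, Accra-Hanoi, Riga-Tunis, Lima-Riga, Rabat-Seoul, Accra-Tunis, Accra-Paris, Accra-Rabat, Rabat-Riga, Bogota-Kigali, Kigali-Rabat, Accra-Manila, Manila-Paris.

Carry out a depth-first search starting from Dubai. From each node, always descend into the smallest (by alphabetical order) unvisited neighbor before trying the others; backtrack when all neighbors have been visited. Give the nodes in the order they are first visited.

Dubai → Bern → Bogota → Accra → Hanoi → Kigali → Rabat → Kyoto → Paris → Manila → Riga → Lima → Seoul → Tunis → Milan → Sofia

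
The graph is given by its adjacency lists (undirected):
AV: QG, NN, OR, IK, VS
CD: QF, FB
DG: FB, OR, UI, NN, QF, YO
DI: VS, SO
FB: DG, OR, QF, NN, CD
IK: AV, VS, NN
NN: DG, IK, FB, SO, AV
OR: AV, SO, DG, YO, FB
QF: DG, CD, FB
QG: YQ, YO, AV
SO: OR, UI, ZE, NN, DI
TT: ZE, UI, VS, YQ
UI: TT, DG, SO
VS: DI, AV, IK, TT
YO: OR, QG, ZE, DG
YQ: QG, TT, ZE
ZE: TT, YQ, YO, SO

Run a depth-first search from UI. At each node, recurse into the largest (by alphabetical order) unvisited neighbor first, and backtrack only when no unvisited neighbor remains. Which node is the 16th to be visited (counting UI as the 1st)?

Visit UI
UI → TT
TT → ZE
ZE → YQ
YQ → QG
QG → YO
YO → OR
OR → SO
SO → NN
NN → IK
IK → VS
VS → DI
VS → AV
NN → FB
FB → QF
QF → DG
QF → CD

Visit order: UI, TT, ZE, YQ, QG, YO, OR, SO, NN, IK, VS, DI, AV, FB, QF, DG, CD

DG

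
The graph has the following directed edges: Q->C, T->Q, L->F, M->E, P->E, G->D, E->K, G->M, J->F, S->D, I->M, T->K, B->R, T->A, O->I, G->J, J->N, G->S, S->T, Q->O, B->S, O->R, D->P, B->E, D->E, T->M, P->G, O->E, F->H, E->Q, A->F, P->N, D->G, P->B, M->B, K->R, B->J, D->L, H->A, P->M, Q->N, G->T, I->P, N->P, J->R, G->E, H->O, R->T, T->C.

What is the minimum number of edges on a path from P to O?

Level 0: P
Level 1: B, E, G, M, N
Level 2: D, J, K, Q, R, S, T
Level 3: A, C, F, L, O
Level 4: H, I
O first appears at level 3.

3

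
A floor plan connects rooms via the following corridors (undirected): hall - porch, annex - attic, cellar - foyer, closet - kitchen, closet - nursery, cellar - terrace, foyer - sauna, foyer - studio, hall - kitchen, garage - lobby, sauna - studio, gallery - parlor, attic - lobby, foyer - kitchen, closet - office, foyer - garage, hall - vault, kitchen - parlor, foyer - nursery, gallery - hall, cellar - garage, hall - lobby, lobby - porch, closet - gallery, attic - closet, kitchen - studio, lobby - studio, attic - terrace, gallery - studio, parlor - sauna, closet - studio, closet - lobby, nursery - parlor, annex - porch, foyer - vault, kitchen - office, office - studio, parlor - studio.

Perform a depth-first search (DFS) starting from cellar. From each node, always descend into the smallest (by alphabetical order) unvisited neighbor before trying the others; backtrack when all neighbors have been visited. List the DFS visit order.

Visit cellar
cellar → foyer
foyer → garage
garage → lobby
lobby → attic
attic → annex
annex → porch
porch → hall
hall → gallery
gallery → closet
closet → kitchen
kitchen → office
office → studio
studio → parlor
parlor → nursery
parlor → sauna
hall → vault
attic → terrace

cellar, foyer, garage, lobby, attic, annex, porch, hall, gallery, closet, kitchen, office, studio, parlor, nursery, sauna, vault, terrace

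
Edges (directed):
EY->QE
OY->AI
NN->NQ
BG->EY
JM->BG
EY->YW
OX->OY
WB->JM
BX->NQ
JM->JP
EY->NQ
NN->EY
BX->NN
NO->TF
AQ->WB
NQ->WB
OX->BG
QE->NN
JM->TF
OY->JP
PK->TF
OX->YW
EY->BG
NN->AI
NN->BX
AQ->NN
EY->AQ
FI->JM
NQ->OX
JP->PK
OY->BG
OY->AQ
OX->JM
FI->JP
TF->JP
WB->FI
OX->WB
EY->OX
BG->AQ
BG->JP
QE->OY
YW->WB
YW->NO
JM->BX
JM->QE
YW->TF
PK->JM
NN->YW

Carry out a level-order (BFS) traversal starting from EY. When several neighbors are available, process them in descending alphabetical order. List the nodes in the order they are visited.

Visit EY; enqueue YW, QE, OX, NQ, BG, AQ → queue [YW, QE, OX, NQ, BG, AQ]
Visit YW; enqueue WB, TF, NO → queue [QE, OX, NQ, BG, AQ, WB, TF, NO]
Visit QE; enqueue OY, NN → queue [OX, NQ, BG, AQ, WB, TF, NO, OY, NN]
Visit OX; enqueue JM → queue [NQ, BG, AQ, WB, TF, NO, OY, NN, JM]
Visit NQ → queue [BG, AQ, WB, TF, NO, OY, NN, JM]
Visit BG; enqueue JP → queue [AQ, WB, TF, NO, OY, NN, JM, JP]
Visit AQ → queue [WB, TF, NO, OY, NN, JM, JP]
Visit WB; enqueue FI → queue [TF, NO, OY, NN, JM, JP, FI]
Visit TF → queue [NO, OY, NN, JM, JP, FI]
Visit NO → queue [OY, NN, JM, JP, FI]
Visit OY; enqueue AI → queue [NN, JM, JP, FI, AI]
Visit NN; enqueue BX → queue [JM, JP, FI, AI, BX]
Visit JM → queue [JP, FI, AI, BX]
Visit JP; enqueue PK → queue [FI, AI, BX, PK]
Visit FI → queue [AI, BX, PK]
Visit AI → queue [BX, PK]
Visit BX → queue [PK]
Visit PK → queue []

EY, YW, QE, OX, NQ, BG, AQ, WB, TF, NO, OY, NN, JM, JP, FI, AI, BX, PK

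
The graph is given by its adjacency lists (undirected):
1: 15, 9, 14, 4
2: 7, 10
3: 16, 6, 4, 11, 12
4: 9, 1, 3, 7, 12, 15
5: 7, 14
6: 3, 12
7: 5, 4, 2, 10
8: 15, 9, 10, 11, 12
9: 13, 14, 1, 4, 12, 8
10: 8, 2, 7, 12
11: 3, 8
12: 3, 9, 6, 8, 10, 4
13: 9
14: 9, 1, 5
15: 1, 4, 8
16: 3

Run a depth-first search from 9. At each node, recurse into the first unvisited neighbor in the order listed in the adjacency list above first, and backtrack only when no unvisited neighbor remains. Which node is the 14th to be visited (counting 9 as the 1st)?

7

Visit 9
9 → 13
9 → 14
14 → 1
1 → 15
15 → 4
4 → 3
3 → 16
3 → 6
6 → 12
12 → 8
8 → 10
10 → 2
2 → 7
7 → 5
8 → 11

Visit order: 9, 13, 14, 1, 15, 4, 3, 16, 6, 12, 8, 10, 2, 7, 5, 11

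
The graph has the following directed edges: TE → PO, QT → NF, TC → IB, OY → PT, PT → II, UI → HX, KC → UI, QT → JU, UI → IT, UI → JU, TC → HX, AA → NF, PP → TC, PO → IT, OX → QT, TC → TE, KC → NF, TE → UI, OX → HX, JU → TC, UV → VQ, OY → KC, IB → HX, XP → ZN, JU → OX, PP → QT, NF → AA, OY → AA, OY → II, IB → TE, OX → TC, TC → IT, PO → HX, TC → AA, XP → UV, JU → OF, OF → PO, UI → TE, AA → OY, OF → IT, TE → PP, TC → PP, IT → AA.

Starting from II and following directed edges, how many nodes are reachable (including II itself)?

1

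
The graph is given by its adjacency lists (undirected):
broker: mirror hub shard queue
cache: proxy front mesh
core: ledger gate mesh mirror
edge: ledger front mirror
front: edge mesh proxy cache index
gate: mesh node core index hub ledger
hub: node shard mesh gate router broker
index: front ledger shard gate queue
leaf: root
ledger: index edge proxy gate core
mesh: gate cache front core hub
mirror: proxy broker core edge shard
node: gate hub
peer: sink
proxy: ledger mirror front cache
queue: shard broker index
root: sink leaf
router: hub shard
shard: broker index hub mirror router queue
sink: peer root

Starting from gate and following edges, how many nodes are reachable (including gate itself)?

16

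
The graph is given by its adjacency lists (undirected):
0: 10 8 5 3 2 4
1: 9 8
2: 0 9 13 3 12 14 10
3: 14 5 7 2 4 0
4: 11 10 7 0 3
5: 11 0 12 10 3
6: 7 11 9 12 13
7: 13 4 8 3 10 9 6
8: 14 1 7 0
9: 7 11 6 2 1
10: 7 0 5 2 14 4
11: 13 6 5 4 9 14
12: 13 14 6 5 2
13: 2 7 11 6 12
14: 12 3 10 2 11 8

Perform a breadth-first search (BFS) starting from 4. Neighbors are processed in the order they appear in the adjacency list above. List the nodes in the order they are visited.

Visit 4; enqueue 11, 10, 7, 0, 3 → queue [11, 10, 7, 0, 3]
Visit 11; enqueue 13, 6, 5, 9, 14 → queue [10, 7, 0, 3, 13, 6, 5, 9, 14]
Visit 10; enqueue 2 → queue [7, 0, 3, 13, 6, 5, 9, 14, 2]
Visit 7; enqueue 8 → queue [0, 3, 13, 6, 5, 9, 14, 2, 8]
Visit 0 → queue [3, 13, 6, 5, 9, 14, 2, 8]
Visit 3 → queue [13, 6, 5, 9, 14, 2, 8]
Visit 13; enqueue 12 → queue [6, 5, 9, 14, 2, 8, 12]
Visit 6 → queue [5, 9, 14, 2, 8, 12]
Visit 5 → queue [9, 14, 2, 8, 12]
Visit 9; enqueue 1 → queue [14, 2, 8, 12, 1]
Visit 14 → queue [2, 8, 12, 1]
Visit 2 → queue [8, 12, 1]
Visit 8 → queue [12, 1]
Visit 12 → queue [1]
Visit 1 → queue []

4, 11, 10, 7, 0, 3, 13, 6, 5, 9, 14, 2, 8, 12, 1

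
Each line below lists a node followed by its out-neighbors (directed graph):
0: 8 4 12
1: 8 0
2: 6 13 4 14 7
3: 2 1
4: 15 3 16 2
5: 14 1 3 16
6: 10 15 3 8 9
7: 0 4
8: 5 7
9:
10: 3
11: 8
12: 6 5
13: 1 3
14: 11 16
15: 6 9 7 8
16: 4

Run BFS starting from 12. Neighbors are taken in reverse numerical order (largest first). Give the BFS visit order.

Visit 12; enqueue 6, 5 → queue [6, 5]
Visit 6; enqueue 15, 10, 9, 8, 3 → queue [5, 15, 10, 9, 8, 3]
Visit 5; enqueue 16, 14, 1 → queue [15, 10, 9, 8, 3, 16, 14, 1]
Visit 15; enqueue 7 → queue [10, 9, 8, 3, 16, 14, 1, 7]
Visit 10 → queue [9, 8, 3, 16, 14, 1, 7]
Visit 9 → queue [8, 3, 16, 14, 1, 7]
Visit 8 → queue [3, 16, 14, 1, 7]
Visit 3; enqueue 2 → queue [16, 14, 1, 7, 2]
Visit 16; enqueue 4 → queue [14, 1, 7, 2, 4]
Visit 14; enqueue 11 → queue [1, 7, 2, 4, 11]
Visit 1; enqueue 0 → queue [7, 2, 4, 11, 0]
Visit 7 → queue [2, 4, 11, 0]
Visit 2; enqueue 13 → queue [4, 11, 0, 13]
Visit 4 → queue [11, 0, 13]
Visit 11 → queue [0, 13]
Visit 0 → queue [13]
Visit 13 → queue []

12, 6, 5, 15, 10, 9, 8, 3, 16, 14, 1, 7, 2, 4, 11, 0, 13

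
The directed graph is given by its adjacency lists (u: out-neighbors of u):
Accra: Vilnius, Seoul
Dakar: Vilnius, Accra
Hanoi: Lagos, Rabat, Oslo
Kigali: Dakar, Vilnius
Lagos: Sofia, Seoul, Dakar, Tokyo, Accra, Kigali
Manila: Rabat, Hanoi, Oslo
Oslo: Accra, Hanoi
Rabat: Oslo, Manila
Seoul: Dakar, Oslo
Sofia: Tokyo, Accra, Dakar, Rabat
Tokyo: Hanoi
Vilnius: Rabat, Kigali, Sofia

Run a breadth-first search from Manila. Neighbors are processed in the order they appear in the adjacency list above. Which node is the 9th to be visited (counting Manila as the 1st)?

Dakar

Visit Manila; enqueue Rabat, Hanoi, Oslo → queue [Rabat, Hanoi, Oslo]
Visit Rabat → queue [Hanoi, Oslo]
Visit Hanoi; enqueue Lagos → queue [Oslo, Lagos]
Visit Oslo; enqueue Accra → queue [Lagos, Accra]
Visit Lagos; enqueue Sofia, Seoul, Dakar, Tokyo, Kigali → queue [Accra, Sofia, Seoul, Dakar, Tokyo, Kigali]
Visit Accra; enqueue Vilnius → queue [Sofia, Seoul, Dakar, Tokyo, Kigali, Vilnius]
Visit Sofia → queue [Seoul, Dakar, Tokyo, Kigali, Vilnius]
Visit Seoul → queue [Dakar, Tokyo, Kigali, Vilnius]
Visit Dakar → queue [Tokyo, Kigali, Vilnius]
Visit Tokyo → queue [Kigali, Vilnius]
Visit Kigali → queue [Vilnius]
Visit Vilnius → queue []

Visit order: Manila, Rabat, Hanoi, Oslo, Lagos, Accra, Sofia, Seoul, Dakar, Tokyo, Kigali, Vilnius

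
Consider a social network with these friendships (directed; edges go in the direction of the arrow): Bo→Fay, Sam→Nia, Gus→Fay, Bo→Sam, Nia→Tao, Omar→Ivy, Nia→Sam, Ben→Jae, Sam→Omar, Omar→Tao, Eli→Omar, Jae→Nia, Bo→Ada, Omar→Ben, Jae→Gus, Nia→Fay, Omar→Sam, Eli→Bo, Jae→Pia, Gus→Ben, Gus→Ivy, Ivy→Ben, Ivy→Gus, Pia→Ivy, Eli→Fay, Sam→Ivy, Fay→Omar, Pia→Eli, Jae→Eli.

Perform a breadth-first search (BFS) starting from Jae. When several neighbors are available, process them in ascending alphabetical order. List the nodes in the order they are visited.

Visit Jae; enqueue Eli, Gus, Nia, Pia → queue [Eli, Gus, Nia, Pia]
Visit Eli; enqueue Bo, Fay, Omar → queue [Gus, Nia, Pia, Bo, Fay, Omar]
Visit Gus; enqueue Ben, Ivy → queue [Nia, Pia, Bo, Fay, Omar, Ben, Ivy]
Visit Nia; enqueue Sam, Tao → queue [Pia, Bo, Fay, Omar, Ben, Ivy, Sam, Tao]
Visit Pia → queue [Bo, Fay, Omar, Ben, Ivy, Sam, Tao]
Visit Bo; enqueue Ada → queue [Fay, Omar, Ben, Ivy, Sam, Tao, Ada]
Visit Fay → queue [Omar, Ben, Ivy, Sam, Tao, Ada]
Visit Omar → queue [Ben, Ivy, Sam, Tao, Ada]
Visit Ben → queue [Ivy, Sam, Tao, Ada]
Visit Ivy → queue [Sam, Tao, Ada]
Visit Sam → queue [Tao, Ada]
Visit Tao → queue [Ada]
Visit Ada → queue []

Jae, Eli, Gus, Nia, Pia, Bo, Fay, Omar, Ben, Ivy, Sam, Tao, Ada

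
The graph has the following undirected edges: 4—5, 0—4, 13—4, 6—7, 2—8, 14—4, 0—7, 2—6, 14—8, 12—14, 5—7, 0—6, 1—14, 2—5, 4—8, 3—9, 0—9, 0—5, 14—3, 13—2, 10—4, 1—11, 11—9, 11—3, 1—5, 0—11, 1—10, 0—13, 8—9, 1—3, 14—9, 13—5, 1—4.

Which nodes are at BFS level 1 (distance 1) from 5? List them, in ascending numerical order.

Level 0: 5
Level 1: 0, 1, 2, 4, 7, 13
Level 2: 3, 6, 8, 9, 10, 11, 14
Level 3: 12

0, 1, 2, 4, 7, 13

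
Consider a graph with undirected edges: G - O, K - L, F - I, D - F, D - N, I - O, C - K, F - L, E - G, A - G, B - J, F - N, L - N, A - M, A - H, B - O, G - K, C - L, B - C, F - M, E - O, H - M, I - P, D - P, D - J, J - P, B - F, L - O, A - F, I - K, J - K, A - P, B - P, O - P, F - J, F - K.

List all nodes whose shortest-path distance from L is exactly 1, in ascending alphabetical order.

Level 0: L
Level 1: C, F, K, N, O
Level 2: A, B, D, E, G, I, J, M, P
Level 3: H

C, F, K, N, O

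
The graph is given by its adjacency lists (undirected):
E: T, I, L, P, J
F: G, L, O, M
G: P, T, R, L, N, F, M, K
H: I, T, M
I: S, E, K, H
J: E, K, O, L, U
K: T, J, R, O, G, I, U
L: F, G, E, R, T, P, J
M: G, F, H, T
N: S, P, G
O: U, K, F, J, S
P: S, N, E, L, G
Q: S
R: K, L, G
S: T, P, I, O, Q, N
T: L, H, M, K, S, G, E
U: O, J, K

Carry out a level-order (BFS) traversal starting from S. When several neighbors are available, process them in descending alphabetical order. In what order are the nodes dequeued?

Visit S; enqueue T, Q, P, O, N, I → queue [T, Q, P, O, N, I]
Visit T; enqueue M, L, K, H, G, E → queue [Q, P, O, N, I, M, L, K, H, G, E]
Visit Q → queue [P, O, N, I, M, L, K, H, G, E]
Visit P → queue [O, N, I, M, L, K, H, G, E]
Visit O; enqueue U, J, F → queue [N, I, M, L, K, H, G, E, U, J, F]
Visit N → queue [I, M, L, K, H, G, E, U, J, F]
Visit I → queue [M, L, K, H, G, E, U, J, F]
Visit M → queue [L, K, H, G, E, U, J, F]
Visit L; enqueue R → queue [K, H, G, E, U, J, F, R]
Visit K → queue [H, G, E, U, J, F, R]
Visit H → queue [G, E, U, J, F, R]
Visit G → queue [E, U, J, F, R]
Visit E → queue [U, J, F, R]
Visit U → queue [J, F, R]
Visit J → queue [F, R]
Visit F → queue [R]
Visit R → queue []

S -> T -> Q -> P -> O -> N -> I -> M -> L -> K -> H -> G -> E -> U -> J -> F -> R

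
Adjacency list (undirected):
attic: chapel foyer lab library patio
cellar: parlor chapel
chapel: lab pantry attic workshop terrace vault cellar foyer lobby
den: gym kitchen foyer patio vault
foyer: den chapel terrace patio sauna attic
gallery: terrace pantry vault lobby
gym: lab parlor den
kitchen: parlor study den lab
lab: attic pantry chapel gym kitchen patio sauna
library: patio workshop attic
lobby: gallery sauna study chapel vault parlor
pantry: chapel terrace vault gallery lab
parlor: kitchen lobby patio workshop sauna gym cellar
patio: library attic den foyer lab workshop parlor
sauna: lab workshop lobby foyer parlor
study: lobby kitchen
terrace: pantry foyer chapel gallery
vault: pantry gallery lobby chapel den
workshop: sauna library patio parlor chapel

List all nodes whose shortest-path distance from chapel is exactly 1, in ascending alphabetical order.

attic, cellar, foyer, lab, lobby, pantry, terrace, vault, workshop

Level 0: chapel
Level 1: attic, cellar, foyer, lab, lobby, pantry, terrace, vault, workshop
Level 2: den, gallery, gym, kitchen, library, parlor, patio, sauna, study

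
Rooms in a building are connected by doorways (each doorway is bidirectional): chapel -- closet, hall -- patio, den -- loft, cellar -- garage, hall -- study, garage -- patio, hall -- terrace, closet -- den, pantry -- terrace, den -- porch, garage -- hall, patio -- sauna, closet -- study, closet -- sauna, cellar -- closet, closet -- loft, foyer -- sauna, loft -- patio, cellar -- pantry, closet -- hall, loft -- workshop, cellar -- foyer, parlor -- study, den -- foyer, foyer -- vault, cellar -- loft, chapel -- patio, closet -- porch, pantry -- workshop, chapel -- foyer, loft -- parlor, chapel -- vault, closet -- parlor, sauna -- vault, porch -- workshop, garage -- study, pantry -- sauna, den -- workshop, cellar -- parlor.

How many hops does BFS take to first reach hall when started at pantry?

Level 0: pantry
Level 1: cellar, sauna, terrace, workshop
Level 2: closet, den, foyer, garage, hall, loft, parlor, patio, porch, vault
Level 3: chapel, study
hall first appears at level 2.

2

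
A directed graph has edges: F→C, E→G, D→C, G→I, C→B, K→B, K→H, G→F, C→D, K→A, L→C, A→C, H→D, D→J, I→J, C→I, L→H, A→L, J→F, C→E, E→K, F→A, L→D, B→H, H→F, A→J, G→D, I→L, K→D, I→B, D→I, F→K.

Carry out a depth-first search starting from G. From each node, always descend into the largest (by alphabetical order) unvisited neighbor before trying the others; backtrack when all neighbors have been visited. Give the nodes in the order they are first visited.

Visit G
G → I
I → L
L → H
H → F
F → K
K → D
D → J
D → C
C → E
C → B
K → A

G -> I -> L -> H -> F -> K -> D -> J -> C -> E -> B -> A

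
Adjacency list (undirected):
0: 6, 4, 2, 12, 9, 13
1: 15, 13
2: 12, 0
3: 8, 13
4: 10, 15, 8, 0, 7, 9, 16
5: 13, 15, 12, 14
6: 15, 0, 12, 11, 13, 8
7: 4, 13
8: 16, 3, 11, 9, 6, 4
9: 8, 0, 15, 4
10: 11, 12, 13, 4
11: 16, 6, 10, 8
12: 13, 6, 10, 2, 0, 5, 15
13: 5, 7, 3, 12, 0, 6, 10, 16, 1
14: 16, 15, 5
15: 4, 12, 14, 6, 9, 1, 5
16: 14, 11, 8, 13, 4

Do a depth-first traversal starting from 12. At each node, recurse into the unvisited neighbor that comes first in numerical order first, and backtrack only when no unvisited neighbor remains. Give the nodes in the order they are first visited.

Visit 12
12 → 0
0 → 2
0 → 4
4 → 7
7 → 13
13 → 1
1 → 15
15 → 5
5 → 14
14 → 16
16 → 8
8 → 3
8 → 6
6 → 11
11 → 10
8 → 9

12 -> 0 -> 2 -> 4 -> 7 -> 13 -> 1 -> 15 -> 5 -> 14 -> 16 -> 8 -> 3 -> 6 -> 11 -> 10 -> 9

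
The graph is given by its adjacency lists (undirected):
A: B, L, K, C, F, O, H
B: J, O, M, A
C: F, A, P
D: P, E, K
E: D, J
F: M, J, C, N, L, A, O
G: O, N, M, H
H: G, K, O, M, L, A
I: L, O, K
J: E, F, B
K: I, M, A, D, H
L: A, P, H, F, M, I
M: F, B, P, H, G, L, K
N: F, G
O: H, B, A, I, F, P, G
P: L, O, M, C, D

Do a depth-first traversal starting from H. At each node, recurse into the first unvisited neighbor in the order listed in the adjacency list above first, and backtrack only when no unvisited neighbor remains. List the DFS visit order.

Visit H
H → G
G → O
O → B
B → J
J → E
E → D
D → P
P → L
L → A
A → K
K → I
K → M
M → F
F → C
F → N

H -> G -> O -> B -> J -> E -> D -> P -> L -> A -> K -> I -> M -> F -> C -> N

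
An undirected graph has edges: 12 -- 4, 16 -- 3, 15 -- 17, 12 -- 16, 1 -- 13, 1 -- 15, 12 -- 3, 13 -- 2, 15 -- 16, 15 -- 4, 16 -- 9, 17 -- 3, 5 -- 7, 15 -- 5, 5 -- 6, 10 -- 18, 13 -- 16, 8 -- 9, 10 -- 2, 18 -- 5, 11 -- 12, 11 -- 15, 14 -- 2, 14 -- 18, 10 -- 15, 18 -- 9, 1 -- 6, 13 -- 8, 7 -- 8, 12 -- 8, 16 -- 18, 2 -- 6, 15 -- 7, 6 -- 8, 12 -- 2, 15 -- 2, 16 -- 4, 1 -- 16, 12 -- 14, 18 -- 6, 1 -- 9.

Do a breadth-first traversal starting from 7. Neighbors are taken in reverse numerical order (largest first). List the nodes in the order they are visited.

Visit 7; enqueue 15, 8, 5 → queue [15, 8, 5]
Visit 15; enqueue 17, 16, 11, 10, 4, 2, 1 → queue [8, 5, 17, 16, 11, 10, 4, 2, 1]
Visit 8; enqueue 13, 12, 9, 6 → queue [5, 17, 16, 11, 10, 4, 2, 1, 13, 12, 9, 6]
Visit 5; enqueue 18 → queue [17, 16, 11, 10, 4, 2, 1, 13, 12, 9, 6, 18]
Visit 17; enqueue 3 → queue [16, 11, 10, 4, 2, 1, 13, 12, 9, 6, 18, 3]
Visit 16 → queue [11, 10, 4, 2, 1, 13, 12, 9, 6, 18, 3]
Visit 11 → queue [10, 4, 2, 1, 13, 12, 9, 6, 18, 3]
Visit 10 → queue [4, 2, 1, 13, 12, 9, 6, 18, 3]
Visit 4 → queue [2, 1, 13, 12, 9, 6, 18, 3]
Visit 2; enqueue 14 → queue [1, 13, 12, 9, 6, 18, 3, 14]
Visit 1 → queue [13, 12, 9, 6, 18, 3, 14]
Visit 13 → queue [12, 9, 6, 18, 3, 14]
Visit 12 → queue [9, 6, 18, 3, 14]
Visit 9 → queue [6, 18, 3, 14]
Visit 6 → queue [18, 3, 14]
Visit 18 → queue [3, 14]
Visit 3 → queue [14]
Visit 14 → queue []

7 -> 15 -> 8 -> 5 -> 17 -> 16 -> 11 -> 10 -> 4 -> 2 -> 1 -> 13 -> 12 -> 9 -> 6 -> 18 -> 3 -> 14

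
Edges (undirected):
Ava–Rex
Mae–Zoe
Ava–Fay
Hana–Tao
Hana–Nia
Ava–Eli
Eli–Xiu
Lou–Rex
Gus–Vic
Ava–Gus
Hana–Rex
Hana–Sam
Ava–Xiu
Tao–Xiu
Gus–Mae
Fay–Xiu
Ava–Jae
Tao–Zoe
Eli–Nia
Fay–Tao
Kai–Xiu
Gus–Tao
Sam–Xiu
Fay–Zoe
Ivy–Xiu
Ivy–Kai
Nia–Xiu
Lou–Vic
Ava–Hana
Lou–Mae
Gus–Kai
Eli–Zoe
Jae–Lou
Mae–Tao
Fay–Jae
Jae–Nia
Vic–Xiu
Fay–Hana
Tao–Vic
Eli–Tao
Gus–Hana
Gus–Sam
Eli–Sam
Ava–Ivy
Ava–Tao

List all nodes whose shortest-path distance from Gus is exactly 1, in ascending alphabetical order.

Ava, Hana, Kai, Mae, Sam, Tao, Vic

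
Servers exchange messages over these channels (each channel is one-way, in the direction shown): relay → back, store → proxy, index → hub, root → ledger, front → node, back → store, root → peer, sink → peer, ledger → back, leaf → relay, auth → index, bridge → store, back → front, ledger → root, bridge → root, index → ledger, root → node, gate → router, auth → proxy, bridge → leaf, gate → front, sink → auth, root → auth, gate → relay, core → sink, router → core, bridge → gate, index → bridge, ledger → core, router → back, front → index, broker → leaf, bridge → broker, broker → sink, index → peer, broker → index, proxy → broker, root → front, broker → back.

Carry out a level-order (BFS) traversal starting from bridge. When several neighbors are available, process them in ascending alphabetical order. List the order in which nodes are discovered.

Visit bridge; enqueue broker, gate, leaf, root, store → queue [broker, gate, leaf, root, store]
Visit broker; enqueue back, index, sink → queue [gate, leaf, root, store, back, index, sink]
Visit gate; enqueue front, relay, router → queue [leaf, root, store, back, index, sink, front, relay, router]
Visit leaf → queue [root, store, back, index, sink, front, relay, router]
Visit root; enqueue auth, ledger, node, peer → queue [store, back, index, sink, front, relay, router, auth, ledger, node, peer]
Visit store; enqueue proxy → queue [back, index, sink, front, relay, router, auth, ledger, node, peer, proxy]
Visit back → queue [index, sink, front, relay, router, auth, ledger, node, peer, proxy]
Visit index; enqueue hub → queue [sink, front, relay, router, auth, ledger, node, peer, proxy, hub]
Visit sink → queue [front, relay, router, auth, ledger, node, peer, proxy, hub]
Visit front → queue [relay, router, auth, ledger, node, peer, proxy, hub]
Visit relay → queue [router, auth, ledger, node, peer, proxy, hub]
Visit router; enqueue core → queue [auth, ledger, node, peer, proxy, hub, core]
Visit auth → queue [ledger, node, peer, proxy, hub, core]
Visit ledger → queue [node, peer, proxy, hub, core]
Visit node → queue [peer, proxy, hub, core]
Visit peer → queue [proxy, hub, core]
Visit proxy → queue [hub, core]
Visit hub → queue [core]
Visit core → queue []

bridge → broker → gate → leaf → root → store → back → index → sink → front → relay → router → auth → ledger → node → peer → proxy → hub → core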